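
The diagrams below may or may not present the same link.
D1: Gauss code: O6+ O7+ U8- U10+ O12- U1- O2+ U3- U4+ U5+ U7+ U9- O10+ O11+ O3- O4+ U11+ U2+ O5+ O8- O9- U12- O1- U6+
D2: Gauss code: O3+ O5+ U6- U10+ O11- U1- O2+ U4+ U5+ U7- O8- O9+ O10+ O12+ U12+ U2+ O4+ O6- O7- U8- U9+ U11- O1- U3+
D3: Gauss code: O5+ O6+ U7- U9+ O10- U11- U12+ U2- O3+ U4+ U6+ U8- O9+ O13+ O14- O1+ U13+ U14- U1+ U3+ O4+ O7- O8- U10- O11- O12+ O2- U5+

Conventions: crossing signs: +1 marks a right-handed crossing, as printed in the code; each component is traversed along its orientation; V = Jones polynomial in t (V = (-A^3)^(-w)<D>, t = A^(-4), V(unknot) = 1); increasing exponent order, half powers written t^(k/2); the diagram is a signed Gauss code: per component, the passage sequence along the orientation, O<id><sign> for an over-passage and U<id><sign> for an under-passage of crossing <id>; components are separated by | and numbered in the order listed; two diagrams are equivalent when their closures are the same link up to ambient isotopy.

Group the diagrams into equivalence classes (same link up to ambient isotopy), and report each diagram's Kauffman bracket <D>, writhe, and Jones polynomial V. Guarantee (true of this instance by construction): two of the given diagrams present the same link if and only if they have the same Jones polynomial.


grouping into links: {D1, D2, D3}
V(D1) = -t^-3 + 2t^-2 - 2t^-1 + 3 - 2t + 2t^2 - t^3  (w +2, c 12, <D> = -A^-6 + 2A^-2 - 2A^2 + 3A^6 - 2A^10 + 2A^14 - A^18)
D2 (bracket -A^-6 + 2A^-2 - 2A^2 + 3A^6 - 2A^10 + 2A^14 - A^18; 12 crossings at w = +2): V = -t^-3 + 2t^-2 - 2t^-1 + 3 - 2t + 2t^2 - t^3
D3 (bracket -A^-6 + 2A^-2 - 2A^2 + 3A^6 - 2A^10 + 2A^14 - A^18; 14 crossings at w = +2): V = -t^-3 + 2t^-2 - 2t^-1 + 3 - 2t + 2t^2 - t^3
why: one V(t) for all 3 diagrams — one class (guaranteed)


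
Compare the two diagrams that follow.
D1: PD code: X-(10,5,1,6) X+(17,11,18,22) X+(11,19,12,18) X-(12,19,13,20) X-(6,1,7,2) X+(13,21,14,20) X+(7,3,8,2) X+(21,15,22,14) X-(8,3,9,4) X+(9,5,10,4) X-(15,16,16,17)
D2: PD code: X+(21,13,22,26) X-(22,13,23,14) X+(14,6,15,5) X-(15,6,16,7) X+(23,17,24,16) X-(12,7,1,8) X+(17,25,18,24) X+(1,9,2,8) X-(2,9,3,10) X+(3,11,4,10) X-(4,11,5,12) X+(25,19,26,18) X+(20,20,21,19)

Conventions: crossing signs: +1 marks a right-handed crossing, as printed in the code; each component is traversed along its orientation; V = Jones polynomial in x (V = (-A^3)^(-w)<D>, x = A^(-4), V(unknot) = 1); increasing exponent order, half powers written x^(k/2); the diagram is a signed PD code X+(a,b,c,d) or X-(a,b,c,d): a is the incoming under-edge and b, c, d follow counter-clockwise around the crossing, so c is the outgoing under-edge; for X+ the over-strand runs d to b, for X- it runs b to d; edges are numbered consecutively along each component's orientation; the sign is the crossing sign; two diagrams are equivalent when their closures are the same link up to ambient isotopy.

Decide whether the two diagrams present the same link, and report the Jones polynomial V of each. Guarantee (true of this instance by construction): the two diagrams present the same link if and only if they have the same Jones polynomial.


same link: yes
V(D1) = -x^(1/2) - x^(3/2) - x^(5/2) + x^(9/2)  [11 crossings, <D> = -A^-15 + A^-7 + A^-3 + A, w = +1]
D2 (bracket -A^-9 + A^-1 + A^3 + A^7; 13 crossings at w = +3): V = -x^(1/2) - x^(3/2) - x^(5/2) + x^(9/2)
note: all 2 diagrams share one V(x), hence one class


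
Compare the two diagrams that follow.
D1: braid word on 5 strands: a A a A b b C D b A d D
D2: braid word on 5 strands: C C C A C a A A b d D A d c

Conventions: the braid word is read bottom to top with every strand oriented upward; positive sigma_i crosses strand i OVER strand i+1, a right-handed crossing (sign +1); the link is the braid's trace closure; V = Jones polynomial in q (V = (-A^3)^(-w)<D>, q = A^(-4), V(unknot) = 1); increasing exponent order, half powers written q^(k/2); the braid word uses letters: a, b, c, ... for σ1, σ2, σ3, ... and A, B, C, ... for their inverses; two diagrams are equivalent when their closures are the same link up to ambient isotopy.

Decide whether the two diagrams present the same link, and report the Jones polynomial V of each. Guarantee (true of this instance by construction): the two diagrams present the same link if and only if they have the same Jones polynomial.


equivalent: no
V(D1) = q + q^3 - q^4  (w 0, c 12, <D> = -A^-16 + A^-12 + A^-4)
V(D2) = q^-8 - 2q^-7 + q^-6 - 2q^-5 + 2q^-4 + q^-2  (w -4, c 14, <D> = A^-4 + 2A^4 - 2A^8 + A^12 - 2A^16 + A^20)
why: comparing 2 Jones polynomials yields 2 groups


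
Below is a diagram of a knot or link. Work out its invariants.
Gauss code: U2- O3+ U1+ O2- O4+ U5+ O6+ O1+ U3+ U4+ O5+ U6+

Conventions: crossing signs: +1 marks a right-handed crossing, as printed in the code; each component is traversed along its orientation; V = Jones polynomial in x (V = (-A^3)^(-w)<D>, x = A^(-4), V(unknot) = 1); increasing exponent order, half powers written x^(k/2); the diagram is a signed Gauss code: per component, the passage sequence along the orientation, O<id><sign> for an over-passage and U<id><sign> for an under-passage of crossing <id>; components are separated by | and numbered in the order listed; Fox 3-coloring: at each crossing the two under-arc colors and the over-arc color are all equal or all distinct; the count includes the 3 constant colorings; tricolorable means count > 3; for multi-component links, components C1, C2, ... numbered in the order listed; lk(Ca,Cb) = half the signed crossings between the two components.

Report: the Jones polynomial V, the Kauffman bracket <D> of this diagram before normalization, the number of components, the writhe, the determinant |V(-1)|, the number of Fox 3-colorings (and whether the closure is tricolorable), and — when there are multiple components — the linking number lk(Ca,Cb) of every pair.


V = x - x^2 + 2x^3 - x^4 + x^5 - x^6
<D> = -A^-12 + A^-8 - A^-4 + 2 - A^4 + A^8 (w = +4)
1 component over 6 crossings, w = +4
3 Fox colorings among 3^6, |V(-1)| = 7: not tricolorable
why: w = +4 (over 6 crossings) is diagram-only; (-A^3)^(-4) removes it from V


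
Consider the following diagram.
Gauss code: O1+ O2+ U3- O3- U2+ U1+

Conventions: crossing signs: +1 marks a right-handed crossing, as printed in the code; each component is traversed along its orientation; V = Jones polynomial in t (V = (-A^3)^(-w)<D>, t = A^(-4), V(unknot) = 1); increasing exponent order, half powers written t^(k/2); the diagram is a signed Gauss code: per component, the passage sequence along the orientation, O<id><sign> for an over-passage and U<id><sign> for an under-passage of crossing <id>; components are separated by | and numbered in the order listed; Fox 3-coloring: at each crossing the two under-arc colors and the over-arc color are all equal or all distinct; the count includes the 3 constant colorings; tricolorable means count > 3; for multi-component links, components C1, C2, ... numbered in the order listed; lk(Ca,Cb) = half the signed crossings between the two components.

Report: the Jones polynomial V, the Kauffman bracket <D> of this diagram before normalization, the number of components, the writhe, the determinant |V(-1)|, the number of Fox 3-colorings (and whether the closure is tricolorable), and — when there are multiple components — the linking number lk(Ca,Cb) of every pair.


Jones polynomial: V(t) = 1
<D> = -A^3; writhe +1
components 1, writhe +1 (3 crossings)
3-colorings: 3 of 3^3, det 1 — not tricolorable
note: w = +1 shifts under R1 moves; the (-A^3)^(-1) factor cancels that in V


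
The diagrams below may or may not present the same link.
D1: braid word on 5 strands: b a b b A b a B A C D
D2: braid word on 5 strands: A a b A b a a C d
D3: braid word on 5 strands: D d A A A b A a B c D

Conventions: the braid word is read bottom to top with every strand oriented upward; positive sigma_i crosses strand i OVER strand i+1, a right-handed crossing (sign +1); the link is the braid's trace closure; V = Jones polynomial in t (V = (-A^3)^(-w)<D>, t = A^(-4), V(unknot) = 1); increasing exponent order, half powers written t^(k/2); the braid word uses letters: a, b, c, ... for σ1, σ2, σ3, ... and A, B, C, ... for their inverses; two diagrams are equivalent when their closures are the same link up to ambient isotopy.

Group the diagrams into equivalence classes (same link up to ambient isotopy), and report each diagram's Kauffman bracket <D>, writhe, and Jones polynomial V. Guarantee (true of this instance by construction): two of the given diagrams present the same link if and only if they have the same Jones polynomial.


classes: {D1, D2} | {D3}
V(D1) = -t^(1/2) + t^(3/2) - t^(5/2) - t^(9/2)  [11 crossings, <D> = A^-15 + A^-7 - A^-3 + A, w = +1]
V(D2) = -t^(1/2) + t^(3/2) - t^(5/2) - t^(9/2)  [9 crossings, <D> = A^-9 + A^-1 - A^3 + A^7, w = +3]
V(D3) = t^(-9/2) - t^(-5/2) - t^(-3/2) - t^(-1/2)  (w -3, c 11, <D> = A^-7 + A^-3 + A - A^9)
insight: 2 values of V(t) split the 3 diagrams


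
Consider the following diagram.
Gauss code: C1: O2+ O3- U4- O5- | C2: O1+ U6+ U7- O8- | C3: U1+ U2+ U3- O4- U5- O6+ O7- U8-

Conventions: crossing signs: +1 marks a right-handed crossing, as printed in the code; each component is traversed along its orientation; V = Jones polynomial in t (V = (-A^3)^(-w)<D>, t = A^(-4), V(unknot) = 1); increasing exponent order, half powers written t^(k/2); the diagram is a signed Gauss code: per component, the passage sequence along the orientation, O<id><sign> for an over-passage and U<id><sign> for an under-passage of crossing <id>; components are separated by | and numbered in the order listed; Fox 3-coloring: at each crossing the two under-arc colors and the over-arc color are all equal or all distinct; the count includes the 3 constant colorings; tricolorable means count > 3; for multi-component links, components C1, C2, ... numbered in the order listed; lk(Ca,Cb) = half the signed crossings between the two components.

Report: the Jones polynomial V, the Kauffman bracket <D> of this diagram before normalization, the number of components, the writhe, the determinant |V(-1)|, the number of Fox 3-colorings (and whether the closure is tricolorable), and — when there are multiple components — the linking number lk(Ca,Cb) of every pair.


V = t^-3 + t^-2 + t^-1 + 1
<D> = A^-6 + A^-2 + A^2 + A^6 (w = -2)
3 components over 8 crossings, w = -2
lk(C1,C2): 0
lk(C1,C3) = -1
linking number lk(C2,C3) = 0
9 Fox colorings among 3^8, |V(-1)| = 0: tricolorable
why: span 3 respects span(V) <= c + mu - 1 = 10 for this 3-component diagram


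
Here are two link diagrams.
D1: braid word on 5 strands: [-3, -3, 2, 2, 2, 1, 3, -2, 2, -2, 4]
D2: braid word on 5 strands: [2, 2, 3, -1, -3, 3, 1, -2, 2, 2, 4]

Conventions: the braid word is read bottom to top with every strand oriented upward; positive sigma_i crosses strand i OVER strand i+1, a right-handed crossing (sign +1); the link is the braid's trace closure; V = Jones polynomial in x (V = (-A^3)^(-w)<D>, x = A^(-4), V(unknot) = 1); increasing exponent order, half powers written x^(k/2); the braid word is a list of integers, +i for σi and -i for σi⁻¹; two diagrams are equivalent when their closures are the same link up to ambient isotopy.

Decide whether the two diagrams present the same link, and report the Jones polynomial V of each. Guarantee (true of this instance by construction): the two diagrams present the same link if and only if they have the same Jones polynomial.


equivalent: no
D1 (bracket -A^-5 + 2A^-1 - A^3 + 2A^7 - A^11 + A^15; 11 crossings at w = +3): V = -x^(-3/2) + x^(-1/2) - 2x^(1/2) + x^(3/2) - 2x^(5/2) + x^(7/2)
D2 (bracket -A^-3 + A^5 + A^9 + A^13; 11 crossings at w = +5): V = -x^(1/2) - x^(3/2) - x^(5/2) + x^(9/2)
key observation: V(x) takes 2 values over 2 diagrams, fixing the grouping


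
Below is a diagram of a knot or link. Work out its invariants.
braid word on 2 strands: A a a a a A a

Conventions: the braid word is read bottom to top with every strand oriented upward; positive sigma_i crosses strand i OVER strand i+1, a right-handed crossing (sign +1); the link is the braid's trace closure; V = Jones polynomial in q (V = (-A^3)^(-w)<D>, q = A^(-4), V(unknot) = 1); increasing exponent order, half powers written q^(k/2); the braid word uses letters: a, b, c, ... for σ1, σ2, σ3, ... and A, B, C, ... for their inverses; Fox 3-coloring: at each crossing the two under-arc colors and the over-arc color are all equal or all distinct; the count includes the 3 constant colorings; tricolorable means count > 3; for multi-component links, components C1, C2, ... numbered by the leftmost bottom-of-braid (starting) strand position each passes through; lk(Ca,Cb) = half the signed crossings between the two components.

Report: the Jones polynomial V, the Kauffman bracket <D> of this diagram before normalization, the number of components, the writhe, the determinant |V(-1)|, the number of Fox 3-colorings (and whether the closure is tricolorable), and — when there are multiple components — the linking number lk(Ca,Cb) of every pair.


Jones polynomial: V(q) = q + q^3 - q^4
<D> = A^-7 - A^-3 - A^5; writhe +3
components 1, writhe +3 (7 crossings)
3-colorings: 9 of 3^7, det 3 — tricolorable
note: the span of V is 3, forcing >= 3 crossings in any diagram


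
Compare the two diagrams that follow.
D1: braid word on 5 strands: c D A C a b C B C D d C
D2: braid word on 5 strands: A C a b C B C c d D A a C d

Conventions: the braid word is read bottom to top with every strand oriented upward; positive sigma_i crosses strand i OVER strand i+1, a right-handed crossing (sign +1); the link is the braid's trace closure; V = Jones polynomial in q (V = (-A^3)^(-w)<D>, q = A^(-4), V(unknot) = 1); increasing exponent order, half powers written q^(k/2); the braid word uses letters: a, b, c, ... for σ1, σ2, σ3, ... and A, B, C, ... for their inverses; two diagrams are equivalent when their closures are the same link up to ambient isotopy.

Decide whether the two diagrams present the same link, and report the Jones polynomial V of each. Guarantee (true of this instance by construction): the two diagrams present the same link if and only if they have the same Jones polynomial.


equivalent: yes
D1 (bracket A^-12 + A^-8 + A^-4 + 1; 12 crossings at w = -4): V = q^-3 + q^-2 + q^-1 + 1
V(D2) = q^-3 + q^-2 + q^-1 + 1  [14 crossings, <D> = A^-6 + A^-2 + A^2 + A^6, w = -2]
observation: D2 (14 crossings) and D1 (12) are Markov-related braid presentations


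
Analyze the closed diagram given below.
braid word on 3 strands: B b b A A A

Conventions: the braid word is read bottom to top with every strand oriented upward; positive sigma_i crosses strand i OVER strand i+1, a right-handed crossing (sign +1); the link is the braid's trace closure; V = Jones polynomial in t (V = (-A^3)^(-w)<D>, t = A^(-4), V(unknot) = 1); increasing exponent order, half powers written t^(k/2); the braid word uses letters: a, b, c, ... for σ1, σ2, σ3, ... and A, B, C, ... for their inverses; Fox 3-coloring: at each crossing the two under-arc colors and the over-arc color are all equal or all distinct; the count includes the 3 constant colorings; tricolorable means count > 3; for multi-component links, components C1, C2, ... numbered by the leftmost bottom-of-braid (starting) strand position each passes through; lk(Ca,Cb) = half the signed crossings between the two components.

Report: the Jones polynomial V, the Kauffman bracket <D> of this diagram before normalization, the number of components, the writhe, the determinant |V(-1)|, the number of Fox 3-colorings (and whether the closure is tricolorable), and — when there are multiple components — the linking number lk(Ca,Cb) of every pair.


Jones polynomial: V(t) = -t^-4 + t^-3 + t^-1
<D> = A^-2 + A^6 - A^10; writhe -2
components 1, writhe -2 (6 crossings)
3-colorings: 9 of 3^6, det 3 — tricolorable
note: det 3 = |V(-1)|; divisible by 3, so tricolorable


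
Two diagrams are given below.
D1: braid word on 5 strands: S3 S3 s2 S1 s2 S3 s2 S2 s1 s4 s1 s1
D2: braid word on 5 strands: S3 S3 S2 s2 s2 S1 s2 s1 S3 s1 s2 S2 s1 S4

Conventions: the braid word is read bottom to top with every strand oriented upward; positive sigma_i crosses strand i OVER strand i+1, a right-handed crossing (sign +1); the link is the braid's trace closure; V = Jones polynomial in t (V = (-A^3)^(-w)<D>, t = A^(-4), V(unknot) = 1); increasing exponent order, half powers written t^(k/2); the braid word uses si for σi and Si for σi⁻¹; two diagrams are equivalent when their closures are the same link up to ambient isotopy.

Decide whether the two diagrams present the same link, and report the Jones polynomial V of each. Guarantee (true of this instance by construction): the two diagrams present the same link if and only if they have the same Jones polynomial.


same link: yes
V(D1) = -t^-3 + 2t^-2 - 3t^-1 + 4 - 3t + 4t^2 - 2t^3 + t^4 - t^5  [12 crossings, <D> = -A^-14 + A^-10 - 2A^-6 + 4A^-2 - 3A^2 + 4A^6 - 3A^10 + 2A^14 - A^18, w = +2]
V(D2) = -t^-3 + 2t^-2 - 3t^-1 + 4 - 3t + 4t^2 - 2t^3 + t^4 - t^5  [14 crossings, <D> = -A^-20 + A^-16 - 2A^-12 + 4A^-8 - 3A^-4 + 4 - 3A^4 + 2A^8 - A^12, w = 0]
insight: one V(t) for all 2 diagrams — one class (guaranteed)


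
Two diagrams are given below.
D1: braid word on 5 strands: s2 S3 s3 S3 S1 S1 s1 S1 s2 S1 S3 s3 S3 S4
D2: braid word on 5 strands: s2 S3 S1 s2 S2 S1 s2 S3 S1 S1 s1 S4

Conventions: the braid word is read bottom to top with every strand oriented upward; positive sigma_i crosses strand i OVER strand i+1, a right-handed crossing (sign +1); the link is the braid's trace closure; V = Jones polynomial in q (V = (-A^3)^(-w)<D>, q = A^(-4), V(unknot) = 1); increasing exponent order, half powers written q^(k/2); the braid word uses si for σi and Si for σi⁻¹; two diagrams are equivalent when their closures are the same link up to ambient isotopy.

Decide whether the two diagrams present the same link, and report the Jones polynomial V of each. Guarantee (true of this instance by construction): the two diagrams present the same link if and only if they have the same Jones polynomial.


equivalent: yes
V(D1) = -q^-6 + 2q^-5 - 3q^-4 + 4q^-3 - 3q^-2 + 3q^-1 - 2 + q  (w -4, c 14, <D> = A^-16 - 2A^-12 + 3A^-8 - 3A^-4 + 4 - 3A^4 + 2A^8 - A^12)
V(D2) = -q^-6 + 2q^-5 - 3q^-4 + 4q^-3 - 3q^-2 + 3q^-1 - 2 + q  [12 crossings, <D> = A^-16 - 2A^-12 + 3A^-8 - 3A^-4 + 4 - 3A^4 + 2A^8 - A^12, w = -4]
key observation: from 14 to 12 crossings by R-moves: one link, two diagrams


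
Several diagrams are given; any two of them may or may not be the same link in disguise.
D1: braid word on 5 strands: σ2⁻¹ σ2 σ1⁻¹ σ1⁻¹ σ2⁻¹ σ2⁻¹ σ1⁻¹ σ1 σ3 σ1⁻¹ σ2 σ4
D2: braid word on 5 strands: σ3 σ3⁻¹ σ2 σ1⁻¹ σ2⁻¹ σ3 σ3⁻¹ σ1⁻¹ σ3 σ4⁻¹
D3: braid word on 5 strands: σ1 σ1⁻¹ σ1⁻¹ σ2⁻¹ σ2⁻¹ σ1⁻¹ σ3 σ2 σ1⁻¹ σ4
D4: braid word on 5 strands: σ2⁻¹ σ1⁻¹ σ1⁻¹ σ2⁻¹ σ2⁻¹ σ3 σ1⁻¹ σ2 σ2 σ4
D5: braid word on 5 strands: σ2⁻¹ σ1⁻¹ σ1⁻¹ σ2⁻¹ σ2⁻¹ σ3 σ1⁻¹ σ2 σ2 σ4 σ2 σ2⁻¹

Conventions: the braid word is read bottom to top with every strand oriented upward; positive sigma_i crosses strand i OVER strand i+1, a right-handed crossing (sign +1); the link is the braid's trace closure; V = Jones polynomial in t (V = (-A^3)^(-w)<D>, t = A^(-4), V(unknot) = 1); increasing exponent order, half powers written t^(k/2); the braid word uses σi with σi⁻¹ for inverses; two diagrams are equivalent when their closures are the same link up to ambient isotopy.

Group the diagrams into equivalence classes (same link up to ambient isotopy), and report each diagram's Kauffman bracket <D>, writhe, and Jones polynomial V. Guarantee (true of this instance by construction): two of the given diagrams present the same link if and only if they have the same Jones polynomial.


classes: {D1, D3, D4, D5} | {D2}
V(D1) = -t^-6 + t^-5 - t^-4 + 2t^-3 - t^-2 + t^-1  [12 crossings, <D> = A^-2 - A^2 + 2A^6 - A^10 + A^14 - A^18, w = -2]
D2 (bracket A^-6; 10 crossings at w = -2): V = 1
D3 (bracket A^-2 - A^2 + 2A^6 - A^10 + A^14 - A^18; 10 crossings at w = -2): V = -t^-6 + t^-5 - t^-4 + 2t^-3 - t^-2 + t^-1
V(D4) = -t^-6 + t^-5 - t^-4 + 2t^-3 - t^-2 + t^-1  [10 crossings, <D> = A^-2 - A^2 + 2A^6 - A^10 + A^14 - A^18, w = -2]
D5 (bracket A^-2 - A^2 + 2A^6 - A^10 + A^14 - A^18; 12 crossings at w = -2): V = -t^-6 + t^-5 - t^-4 + 2t^-3 - t^-2 + t^-1
note: 2 values of V(t) split the 5 diagrams


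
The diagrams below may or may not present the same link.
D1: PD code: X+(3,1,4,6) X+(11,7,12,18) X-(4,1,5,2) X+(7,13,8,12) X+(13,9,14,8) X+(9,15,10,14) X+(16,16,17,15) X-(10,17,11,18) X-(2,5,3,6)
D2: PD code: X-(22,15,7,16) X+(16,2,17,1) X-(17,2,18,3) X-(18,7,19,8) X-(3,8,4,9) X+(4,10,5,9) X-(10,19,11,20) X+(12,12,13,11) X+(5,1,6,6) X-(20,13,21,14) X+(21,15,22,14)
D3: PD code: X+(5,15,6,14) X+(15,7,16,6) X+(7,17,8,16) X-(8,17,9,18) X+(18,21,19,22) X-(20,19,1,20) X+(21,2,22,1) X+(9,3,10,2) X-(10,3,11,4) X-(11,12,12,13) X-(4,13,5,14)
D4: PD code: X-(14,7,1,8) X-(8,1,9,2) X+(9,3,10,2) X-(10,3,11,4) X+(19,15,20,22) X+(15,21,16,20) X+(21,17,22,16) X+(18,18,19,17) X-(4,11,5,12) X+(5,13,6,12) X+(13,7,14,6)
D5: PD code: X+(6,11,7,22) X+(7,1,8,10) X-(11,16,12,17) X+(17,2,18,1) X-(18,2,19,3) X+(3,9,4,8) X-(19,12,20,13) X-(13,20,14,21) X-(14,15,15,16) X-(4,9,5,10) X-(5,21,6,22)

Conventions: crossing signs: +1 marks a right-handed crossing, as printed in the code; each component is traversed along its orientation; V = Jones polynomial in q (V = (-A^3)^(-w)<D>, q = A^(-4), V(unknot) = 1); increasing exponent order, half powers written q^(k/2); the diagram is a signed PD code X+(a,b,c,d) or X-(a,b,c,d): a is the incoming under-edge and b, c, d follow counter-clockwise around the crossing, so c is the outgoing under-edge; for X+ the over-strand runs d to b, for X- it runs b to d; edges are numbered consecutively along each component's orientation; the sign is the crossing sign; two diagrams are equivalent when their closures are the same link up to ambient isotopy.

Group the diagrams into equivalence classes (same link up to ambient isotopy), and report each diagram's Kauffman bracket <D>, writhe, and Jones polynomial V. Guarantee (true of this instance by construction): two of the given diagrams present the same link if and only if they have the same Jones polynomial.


classes: {D1, D4} | {D2, D5} | {D3}
V(D1) = -q^(1/2) - q^(3/2) - q^(5/2) + q^(9/2)  [9 crossings, <D> = -A^-9 + A^-1 + A^3 + A^7, w = +3]
V(D2) = q^(-9/2) - q^(-5/2) - q^(-3/2) - q^(-1/2)  (w -1, c 11, <D> = A^-1 + A^3 + A^7 - A^15)
D3 (bracket A^-7 + A; 11 crossings at w = +1): V = -q^(1/2) - q^(5/2)
V(D4) = -q^(1/2) - q^(3/2) - q^(5/2) + q^(9/2)  [11 crossings, <D> = -A^-9 + A^-1 + A^3 + A^7, w = +3]
V(D5) = q^(-9/2) - q^(-5/2) - q^(-3/2) - q^(-1/2)  [11 crossings, <D> = A^-7 + A^-3 + A - A^9, w = -3]
insight: 3 values of V(q) split the 5 diagrams


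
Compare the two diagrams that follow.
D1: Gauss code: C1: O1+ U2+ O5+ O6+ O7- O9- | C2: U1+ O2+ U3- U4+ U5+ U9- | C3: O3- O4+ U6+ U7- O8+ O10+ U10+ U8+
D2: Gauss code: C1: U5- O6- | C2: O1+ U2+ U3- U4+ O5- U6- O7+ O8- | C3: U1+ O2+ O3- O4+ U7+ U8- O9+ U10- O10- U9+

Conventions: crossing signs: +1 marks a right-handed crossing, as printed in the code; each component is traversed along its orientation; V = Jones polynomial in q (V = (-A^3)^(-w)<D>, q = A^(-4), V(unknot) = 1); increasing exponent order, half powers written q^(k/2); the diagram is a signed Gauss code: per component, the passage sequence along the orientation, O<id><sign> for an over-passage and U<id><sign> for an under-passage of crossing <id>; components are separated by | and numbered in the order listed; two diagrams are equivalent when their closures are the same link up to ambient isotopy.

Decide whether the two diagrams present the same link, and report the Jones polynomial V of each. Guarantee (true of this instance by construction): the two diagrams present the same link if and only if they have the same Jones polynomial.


equivalent: no
V(D1) = 1 + q + q^2 + q^3  (w +4, c 10, <D> = 1 + A^4 + A^8 + A^12)
V(D2) = q^-2 + 2 + q^2  (w 0, c 10, <D> = A^-8 + 2 + A^8)
why: 2 values of V(q) split the 2 diagrams


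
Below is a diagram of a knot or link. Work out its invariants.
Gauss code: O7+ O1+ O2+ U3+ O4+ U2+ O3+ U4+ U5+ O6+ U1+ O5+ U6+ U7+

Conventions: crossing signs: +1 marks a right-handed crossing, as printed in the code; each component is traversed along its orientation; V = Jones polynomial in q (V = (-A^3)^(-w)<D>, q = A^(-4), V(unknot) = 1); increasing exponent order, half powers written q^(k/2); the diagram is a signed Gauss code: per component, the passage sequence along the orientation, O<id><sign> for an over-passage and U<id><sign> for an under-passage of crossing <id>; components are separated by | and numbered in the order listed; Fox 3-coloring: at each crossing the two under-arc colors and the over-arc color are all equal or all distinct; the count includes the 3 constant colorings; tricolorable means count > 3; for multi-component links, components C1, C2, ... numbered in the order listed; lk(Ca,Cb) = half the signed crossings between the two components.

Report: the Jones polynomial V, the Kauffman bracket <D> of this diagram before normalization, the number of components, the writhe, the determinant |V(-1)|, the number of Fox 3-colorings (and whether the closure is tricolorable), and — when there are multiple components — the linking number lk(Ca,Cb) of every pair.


V(q) = q^2 + 2q^4 - 2q^5 + q^6 - 2q^7 + q^8
bracket: -A^-11 + 2A^-7 - A^-3 + 2A - 2A^5 - A^13, w = +7
1 component, writhe +7, over 7 crossings
det 9, colorings 27 of 3^7 — tricolorable
observation: V spans 6 powers of q: at least 6 crossings in any diagram


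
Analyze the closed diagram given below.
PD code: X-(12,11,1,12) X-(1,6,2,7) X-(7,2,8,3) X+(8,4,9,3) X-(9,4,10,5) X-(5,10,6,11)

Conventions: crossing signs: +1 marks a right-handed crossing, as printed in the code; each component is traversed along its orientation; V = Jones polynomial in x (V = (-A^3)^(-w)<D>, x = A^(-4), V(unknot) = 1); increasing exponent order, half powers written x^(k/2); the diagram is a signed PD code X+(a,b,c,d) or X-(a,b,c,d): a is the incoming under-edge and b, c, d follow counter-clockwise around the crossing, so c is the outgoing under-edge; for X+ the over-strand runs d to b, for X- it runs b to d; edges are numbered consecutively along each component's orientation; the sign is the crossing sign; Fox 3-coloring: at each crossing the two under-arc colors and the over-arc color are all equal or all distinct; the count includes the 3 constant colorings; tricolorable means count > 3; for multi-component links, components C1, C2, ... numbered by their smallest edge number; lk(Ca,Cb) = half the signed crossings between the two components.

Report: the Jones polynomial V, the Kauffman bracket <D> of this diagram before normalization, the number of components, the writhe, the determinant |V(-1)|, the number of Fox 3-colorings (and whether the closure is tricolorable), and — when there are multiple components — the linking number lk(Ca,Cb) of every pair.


Jones polynomial: V(x) = -x^-4 + x^-3 + x^-1
<D> = A^-8 + 1 - A^4; writhe -4
components 1, writhe -4 (6 crossings)
3-colorings: 9 of 3^6, det 3 — tricolorable
note: w = -4 shifts under R1 moves; the (-A^3)^(4) factor cancels that in V


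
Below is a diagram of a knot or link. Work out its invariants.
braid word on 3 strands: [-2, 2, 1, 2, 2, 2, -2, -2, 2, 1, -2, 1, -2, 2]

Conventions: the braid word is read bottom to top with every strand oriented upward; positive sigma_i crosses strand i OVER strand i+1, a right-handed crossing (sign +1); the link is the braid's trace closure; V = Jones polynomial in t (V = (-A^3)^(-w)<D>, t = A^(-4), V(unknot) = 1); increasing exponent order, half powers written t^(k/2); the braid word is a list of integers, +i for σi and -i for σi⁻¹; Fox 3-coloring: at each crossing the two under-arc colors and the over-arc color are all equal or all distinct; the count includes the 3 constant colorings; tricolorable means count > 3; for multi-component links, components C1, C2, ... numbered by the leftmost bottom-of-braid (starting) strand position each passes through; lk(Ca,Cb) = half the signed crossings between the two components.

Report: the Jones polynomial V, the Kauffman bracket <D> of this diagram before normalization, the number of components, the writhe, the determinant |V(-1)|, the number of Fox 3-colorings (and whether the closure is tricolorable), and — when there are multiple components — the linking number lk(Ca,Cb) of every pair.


Jones polynomial: V(t) = t - t^2 + 2t^3 - t^4 + t^5 - t^6
<D> = -A^-12 + A^-8 - A^-4 + 2 - A^4 + A^8; writhe +4
components 1, writhe +4 (14 crossings)
3-colorings: 3 of 3^14, det 7 — not tricolorable
note: |V(-1)| = 7: so not tricolorable, since 3 does not divide 7


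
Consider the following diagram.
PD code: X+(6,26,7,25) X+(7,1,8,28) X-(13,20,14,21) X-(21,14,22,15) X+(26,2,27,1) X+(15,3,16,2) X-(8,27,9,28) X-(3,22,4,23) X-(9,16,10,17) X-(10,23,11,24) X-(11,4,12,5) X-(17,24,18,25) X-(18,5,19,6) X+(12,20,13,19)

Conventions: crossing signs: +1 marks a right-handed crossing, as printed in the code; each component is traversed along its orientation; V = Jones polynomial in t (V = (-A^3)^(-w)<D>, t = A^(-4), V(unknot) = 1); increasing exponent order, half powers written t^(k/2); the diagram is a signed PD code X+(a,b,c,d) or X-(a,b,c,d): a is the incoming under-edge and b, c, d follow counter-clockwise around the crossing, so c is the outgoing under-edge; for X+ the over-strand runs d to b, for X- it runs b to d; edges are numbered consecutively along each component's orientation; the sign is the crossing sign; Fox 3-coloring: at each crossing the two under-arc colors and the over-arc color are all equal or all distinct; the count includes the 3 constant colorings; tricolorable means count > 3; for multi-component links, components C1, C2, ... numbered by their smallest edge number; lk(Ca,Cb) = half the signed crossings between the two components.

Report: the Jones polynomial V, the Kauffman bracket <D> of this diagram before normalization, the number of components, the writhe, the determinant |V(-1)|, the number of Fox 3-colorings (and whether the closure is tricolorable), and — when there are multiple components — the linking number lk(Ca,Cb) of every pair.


V = -t^-4 + t^-3 + t^-1
<D> = A^-8 + 1 - A^4 (w = -4)
1 component over 14 crossings, w = -4
9 Fox colorings among 3^14, |V(-1)| = 3: tricolorable
why: w = -4 (over 14 crossings) is diagram-only; (-A^3)^(4) removes it from V


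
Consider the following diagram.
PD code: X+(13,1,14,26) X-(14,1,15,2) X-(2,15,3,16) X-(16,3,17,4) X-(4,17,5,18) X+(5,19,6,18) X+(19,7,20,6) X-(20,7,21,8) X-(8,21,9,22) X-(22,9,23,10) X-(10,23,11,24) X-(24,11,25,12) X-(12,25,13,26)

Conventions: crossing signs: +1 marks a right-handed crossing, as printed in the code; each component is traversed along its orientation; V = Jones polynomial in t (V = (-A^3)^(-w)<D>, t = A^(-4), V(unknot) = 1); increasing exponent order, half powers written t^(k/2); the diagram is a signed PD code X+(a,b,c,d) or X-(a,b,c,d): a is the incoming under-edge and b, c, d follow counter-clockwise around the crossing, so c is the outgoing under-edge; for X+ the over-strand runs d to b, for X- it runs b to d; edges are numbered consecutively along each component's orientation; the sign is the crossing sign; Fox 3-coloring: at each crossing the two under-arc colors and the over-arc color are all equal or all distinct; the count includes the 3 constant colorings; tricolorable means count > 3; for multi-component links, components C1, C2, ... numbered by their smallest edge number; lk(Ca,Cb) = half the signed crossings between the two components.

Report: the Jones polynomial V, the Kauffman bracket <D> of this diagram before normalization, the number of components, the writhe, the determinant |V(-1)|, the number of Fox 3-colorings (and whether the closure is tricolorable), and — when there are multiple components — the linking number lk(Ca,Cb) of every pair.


V(t) = -t^-10 + t^-9 - t^-8 + t^-7 - t^-6 + t^-5 + t^-3
bracket: -A^-9 - A^-1 + A^3 - A^7 + A^11 - A^15 + A^19, w = -7
1 component, writhe -7, over 13 crossings
det 7, colorings 3 of 3^13 — not tricolorable
observation: det 7 = |V(-1)|; not divisible by 3, so not tricolorable


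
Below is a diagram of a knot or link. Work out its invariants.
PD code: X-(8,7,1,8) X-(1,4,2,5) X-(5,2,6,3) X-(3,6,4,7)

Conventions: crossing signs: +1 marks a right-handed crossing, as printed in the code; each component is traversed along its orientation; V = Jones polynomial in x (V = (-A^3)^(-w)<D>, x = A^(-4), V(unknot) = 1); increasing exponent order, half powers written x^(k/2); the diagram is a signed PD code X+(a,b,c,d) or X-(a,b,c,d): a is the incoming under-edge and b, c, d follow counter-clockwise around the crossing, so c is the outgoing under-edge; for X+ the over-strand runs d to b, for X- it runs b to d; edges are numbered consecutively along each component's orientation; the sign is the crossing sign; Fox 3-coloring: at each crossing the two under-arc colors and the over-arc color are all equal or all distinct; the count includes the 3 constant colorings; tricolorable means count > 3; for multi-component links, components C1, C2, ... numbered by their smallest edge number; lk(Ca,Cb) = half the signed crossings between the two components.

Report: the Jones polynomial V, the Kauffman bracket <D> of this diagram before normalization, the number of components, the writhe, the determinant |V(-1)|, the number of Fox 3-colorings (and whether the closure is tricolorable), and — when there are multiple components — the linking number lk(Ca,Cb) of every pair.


Jones polynomial: V(x) = -x^-4 + x^-3 + x^-1
<D> = A^-8 + 1 - A^4; writhe -4
components 1, writhe -4 (4 crossings)
3-colorings: 9 of 3^4, det 3 — tricolorable
note: det 3 = |V(-1)|; divisible by 3, so tricolorable


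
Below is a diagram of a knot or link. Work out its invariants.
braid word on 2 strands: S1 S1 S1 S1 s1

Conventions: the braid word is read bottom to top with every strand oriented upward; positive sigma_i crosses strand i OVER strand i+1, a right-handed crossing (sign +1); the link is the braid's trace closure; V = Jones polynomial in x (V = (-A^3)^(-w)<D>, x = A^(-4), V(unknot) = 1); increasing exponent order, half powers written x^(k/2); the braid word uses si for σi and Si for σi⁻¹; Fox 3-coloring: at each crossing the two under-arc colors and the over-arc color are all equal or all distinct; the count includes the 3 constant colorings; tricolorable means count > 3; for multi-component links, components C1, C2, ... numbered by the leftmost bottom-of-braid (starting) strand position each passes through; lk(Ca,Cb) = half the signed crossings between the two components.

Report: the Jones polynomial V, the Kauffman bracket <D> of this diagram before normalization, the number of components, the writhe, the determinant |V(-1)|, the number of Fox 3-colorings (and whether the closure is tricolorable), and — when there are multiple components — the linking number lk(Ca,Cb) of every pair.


V = -x^-4 + x^-3 + x^-1
<D> = -A^-5 - A^3 + A^7 (w = -3)
1 component over 5 crossings, w = -3
9 Fox colorings among 3^5, |V(-1)| = 3: tricolorable
why: |V(-1)| = 3: so tricolorable, since 3 divides 3


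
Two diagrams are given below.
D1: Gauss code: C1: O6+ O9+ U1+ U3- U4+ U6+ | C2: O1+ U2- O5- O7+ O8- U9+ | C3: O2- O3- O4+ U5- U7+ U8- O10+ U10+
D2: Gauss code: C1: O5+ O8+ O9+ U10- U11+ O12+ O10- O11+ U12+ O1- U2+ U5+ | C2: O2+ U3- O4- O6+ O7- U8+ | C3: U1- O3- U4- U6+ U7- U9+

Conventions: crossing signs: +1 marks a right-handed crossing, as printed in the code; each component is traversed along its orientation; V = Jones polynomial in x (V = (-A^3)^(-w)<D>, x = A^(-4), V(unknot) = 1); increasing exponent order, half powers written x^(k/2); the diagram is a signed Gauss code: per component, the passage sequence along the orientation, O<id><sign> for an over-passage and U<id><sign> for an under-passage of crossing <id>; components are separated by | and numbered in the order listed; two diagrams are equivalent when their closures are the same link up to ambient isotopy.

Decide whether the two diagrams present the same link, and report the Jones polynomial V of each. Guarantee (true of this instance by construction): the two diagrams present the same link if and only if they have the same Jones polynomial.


same link: yes
V(D1) = x^-2 + 2 + x^2  [10 crossings, <D> = A^-2 + 2A^6 + A^14, w = +2]
V(D2) = x^-2 + 2 + x^2  (w +2, c 12, <D> = A^-2 + 2A^6 + A^14)
note: from 10 to 12 crossings by R-moves: one link, two diagrams


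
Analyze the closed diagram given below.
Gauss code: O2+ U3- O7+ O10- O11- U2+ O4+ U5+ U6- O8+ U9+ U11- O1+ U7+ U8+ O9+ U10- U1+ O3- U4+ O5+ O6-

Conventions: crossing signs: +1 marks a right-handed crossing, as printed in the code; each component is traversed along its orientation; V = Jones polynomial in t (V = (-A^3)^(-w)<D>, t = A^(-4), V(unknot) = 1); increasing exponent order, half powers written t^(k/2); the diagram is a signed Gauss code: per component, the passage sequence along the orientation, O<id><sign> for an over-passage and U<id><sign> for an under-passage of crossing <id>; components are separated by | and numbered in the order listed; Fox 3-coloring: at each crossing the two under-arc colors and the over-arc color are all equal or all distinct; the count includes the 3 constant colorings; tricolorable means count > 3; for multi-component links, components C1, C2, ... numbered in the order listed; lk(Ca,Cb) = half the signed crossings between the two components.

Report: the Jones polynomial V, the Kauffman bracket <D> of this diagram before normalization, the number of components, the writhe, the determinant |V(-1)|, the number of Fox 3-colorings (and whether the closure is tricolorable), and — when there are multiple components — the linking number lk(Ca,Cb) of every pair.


V(t) = t^-1 - 1 + 2t - 3t^2 + 3t^3 - 2t^4 + 2t^5 - t^6
bracket: A^-15 - 2A^-11 + 2A^-7 - 3A^-3 + 3A - 2A^5 + A^9 - A^13, w = +3
1 component, writhe +3, over 11 crossings
det 15, colorings 9 of 3^11 — tricolorable
observation: the span of V is 7, forcing >= 7 crossings in any diagram


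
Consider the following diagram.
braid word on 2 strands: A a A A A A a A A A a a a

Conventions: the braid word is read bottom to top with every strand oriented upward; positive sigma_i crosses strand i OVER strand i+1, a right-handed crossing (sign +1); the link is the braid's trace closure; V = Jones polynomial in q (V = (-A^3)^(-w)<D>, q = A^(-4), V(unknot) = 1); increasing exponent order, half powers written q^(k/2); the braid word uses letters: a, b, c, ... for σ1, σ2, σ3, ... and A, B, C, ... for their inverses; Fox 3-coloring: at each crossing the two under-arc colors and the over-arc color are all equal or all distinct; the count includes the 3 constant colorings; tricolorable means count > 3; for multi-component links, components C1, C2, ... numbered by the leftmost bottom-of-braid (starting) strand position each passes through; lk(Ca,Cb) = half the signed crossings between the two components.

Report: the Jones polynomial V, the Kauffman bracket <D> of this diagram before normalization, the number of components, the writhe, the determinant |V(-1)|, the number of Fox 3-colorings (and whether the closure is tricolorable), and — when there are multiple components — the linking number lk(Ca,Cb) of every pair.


V(q) = -q^-4 + q^-3 + q^-1
bracket: -A^-5 - A^3 + A^7, w = -3
1 component, writhe -3, over 13 crossings
det 3, colorings 9 of 3^13 — tricolorable
observation: the word shrinks to σ1⁻¹ σ1⁻¹ σ1⁻¹ after cancelling


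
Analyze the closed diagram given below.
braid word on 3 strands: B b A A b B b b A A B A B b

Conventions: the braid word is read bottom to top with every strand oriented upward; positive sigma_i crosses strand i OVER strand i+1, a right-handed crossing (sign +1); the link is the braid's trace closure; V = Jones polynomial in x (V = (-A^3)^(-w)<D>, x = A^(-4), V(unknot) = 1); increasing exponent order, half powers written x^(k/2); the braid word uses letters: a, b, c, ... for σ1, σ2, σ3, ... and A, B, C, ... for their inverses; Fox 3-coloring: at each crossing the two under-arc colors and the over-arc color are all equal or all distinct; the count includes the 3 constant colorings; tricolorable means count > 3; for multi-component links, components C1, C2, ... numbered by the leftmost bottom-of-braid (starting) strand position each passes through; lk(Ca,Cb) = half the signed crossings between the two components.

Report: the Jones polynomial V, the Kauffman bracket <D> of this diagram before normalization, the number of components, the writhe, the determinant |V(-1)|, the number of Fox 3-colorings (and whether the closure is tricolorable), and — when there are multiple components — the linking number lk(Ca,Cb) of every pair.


Jones polynomial: V(x) = -x^-6 + x^-5 - x^-4 + 2x^-3 - x^-2 + x^-1
<D> = A^-8 - A^-4 + 2 - A^4 + A^8 - A^12; writhe -4
components 1, writhe -4 (14 crossings)
3-colorings: 3 of 3^14, det 7 — not tricolorable
note: inverse pairs cancel, leaving σ1⁻¹ σ1⁻¹ σ2 σ2 σ1⁻¹ σ1⁻¹ σ2⁻¹ σ1⁻¹
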